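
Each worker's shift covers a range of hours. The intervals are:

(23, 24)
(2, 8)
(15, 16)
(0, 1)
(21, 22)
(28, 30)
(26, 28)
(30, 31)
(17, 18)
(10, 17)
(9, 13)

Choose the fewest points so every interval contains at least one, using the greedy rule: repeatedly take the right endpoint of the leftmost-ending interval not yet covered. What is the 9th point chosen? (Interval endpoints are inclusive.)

31

By right end: [0,1]  [2,8]  [9,13]  [15,16]  [10,17]  [17,18]  [21,22]  [23,24]  [26,28]  [28,30]  [30,31]
[0,1] uncovered → point at 1; [2,8] uncovered → point at 8; [9,13] uncovered → point at 13; [15,16] uncovered → point at 16; [17,18] uncovered → point at 18; [21,22] uncovered → point at 22; [23,24] uncovered → point at 24; [26,28] uncovered → point at 28; [30,31] uncovered → point at 31.
Points: 1, 8, 13, 16, 18, 22, 24, 28, 31 (9 total).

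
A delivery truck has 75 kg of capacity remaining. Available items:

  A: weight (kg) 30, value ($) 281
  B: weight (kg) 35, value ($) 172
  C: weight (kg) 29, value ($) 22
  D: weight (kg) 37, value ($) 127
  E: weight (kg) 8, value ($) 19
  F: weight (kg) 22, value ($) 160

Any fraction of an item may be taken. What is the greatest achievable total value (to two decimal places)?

Greedy by value/weight ratio, highest first.
Order: A (281/30=9.37) > F (160/22=7.27) > B (172/35=4.91) > D (127/37=3.43) > E (19/8=2.38) > C (22/29=0.76)
Fill: take A (30 @ 281) → take F (22 @ 160) → take 23/35 of B → 113.03; 75/75 used.
Total value = 554.03

554.03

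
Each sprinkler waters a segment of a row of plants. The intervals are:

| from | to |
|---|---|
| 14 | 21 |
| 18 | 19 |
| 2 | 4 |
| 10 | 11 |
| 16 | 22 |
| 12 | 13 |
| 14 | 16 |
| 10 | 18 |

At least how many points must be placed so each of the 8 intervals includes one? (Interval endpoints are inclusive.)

By right end: [2,4]  [10,11]  [12,13]  [14,16]  [10,18]  [18,19]  [14,21]  [16,22]
[2,4] uncovered → point at 4; [10,11] uncovered → point at 11; [12,13] uncovered → point at 13; [14,16] uncovered → point at 16; [18,19] uncovered → point at 19.
Points: 4, 11, 13, 16, 19 (5 total).

5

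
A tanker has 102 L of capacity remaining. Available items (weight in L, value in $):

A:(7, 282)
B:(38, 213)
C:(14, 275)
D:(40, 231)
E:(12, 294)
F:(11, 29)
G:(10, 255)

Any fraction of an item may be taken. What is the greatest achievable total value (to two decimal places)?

1443.50

Ratios (sorted): A 40.29, G 25.50, E 24.50, C 19.64, D 5.78, B 5.61, F 2.64
take A (7 @ 282); take G (10 @ 255); take E (12 @ 294); take C (14 @ 275); take D (40 @ 231); take 19/38 of B → 106.50. Capacity used 102/102.
Total value = 1443.50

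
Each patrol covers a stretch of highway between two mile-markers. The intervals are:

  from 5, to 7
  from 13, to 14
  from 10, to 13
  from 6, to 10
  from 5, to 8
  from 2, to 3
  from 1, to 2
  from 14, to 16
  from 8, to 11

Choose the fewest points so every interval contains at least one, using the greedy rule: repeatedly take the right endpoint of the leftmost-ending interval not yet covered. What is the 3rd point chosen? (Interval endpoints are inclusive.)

11

By right end: [1,2]  [2,3]  [5,7]  [5,8]  [6,10]  [8,11]  [10,13]  [13,14]  [14,16]
[1,2] uncovered → point at 2; [5,7] uncovered → point at 7; [8,11] uncovered → point at 11; [13,14] uncovered → point at 14.
Points: 2, 7, 11, 14 (4 total).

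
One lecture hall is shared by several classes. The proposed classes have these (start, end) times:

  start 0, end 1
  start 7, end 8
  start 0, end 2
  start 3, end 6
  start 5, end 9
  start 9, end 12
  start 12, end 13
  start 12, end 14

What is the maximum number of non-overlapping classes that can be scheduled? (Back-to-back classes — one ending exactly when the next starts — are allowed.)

Sorted by end: (0,1)  (0,2)  (3,6)  (7,8)  (5,9)  (9,12)  (12,13)  (12,14)
take (0,1); skip (0,2); take (3,6); take (7,8); skip (5,9); take (9,12); take (12,13).
Selected 5 classes.

5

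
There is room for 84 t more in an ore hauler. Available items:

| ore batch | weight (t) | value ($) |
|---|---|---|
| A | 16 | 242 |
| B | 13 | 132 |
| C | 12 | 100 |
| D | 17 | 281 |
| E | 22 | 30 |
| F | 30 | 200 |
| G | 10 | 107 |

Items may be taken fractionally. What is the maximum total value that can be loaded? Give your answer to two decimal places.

Order: D (281/17=16.53) > A (242/16=15.12) > G (107/10=10.70) > B (132/13=10.15) > C (100/12=8.33) > F (200/30=6.67) > E (30/22=1.36)
Fill: take D (17 @ 281) → take A (16 @ 242) → take G (10 @ 107) → take B (13 @ 132) → take C (12 @ 100) → take 16/30 of F → 106.67; 84/84 used.
Total value = 968.67

968.67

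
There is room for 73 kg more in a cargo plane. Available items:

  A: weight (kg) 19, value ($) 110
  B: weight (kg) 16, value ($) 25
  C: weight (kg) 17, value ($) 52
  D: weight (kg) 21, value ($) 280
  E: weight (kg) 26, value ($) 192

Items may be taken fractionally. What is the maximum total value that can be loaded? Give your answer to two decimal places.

603.41

Order: D (280/21=13.33) > E (192/26=7.38) > A (110/19=5.79) > C (52/17=3.06) > B (25/16=1.56)
Fill: take D (21 @ 280) → take E (26 @ 192) → take A (19 @ 110) → take 7/17 of C → 21.41; 73/73 used.
Total value = 603.41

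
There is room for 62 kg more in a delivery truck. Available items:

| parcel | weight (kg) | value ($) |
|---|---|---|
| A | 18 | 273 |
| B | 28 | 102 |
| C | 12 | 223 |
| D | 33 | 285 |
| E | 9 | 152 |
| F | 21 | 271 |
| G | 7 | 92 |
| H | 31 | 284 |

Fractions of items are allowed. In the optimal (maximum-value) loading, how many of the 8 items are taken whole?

Order: C (223/12=18.58) > E (152/9=16.89) > A (273/18=15.17) > G (92/7=13.14) > F (271/21=12.90) > H (284/31=9.16) > D (285/33=8.64) > B (102/28=3.64)
Fill: take C (12 @ 223) → take E (9 @ 152) → take A (18 @ 273) → take G (7 @ 92) → take 16/21 of F → 206.48; 62/62 used.
4 item(s) taken whole; one partial (take 16/21 of F).

4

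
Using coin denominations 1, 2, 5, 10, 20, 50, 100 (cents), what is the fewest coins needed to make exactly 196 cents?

6

Use the largest denomination that fits, subtract, and repeat.
196 = 1×100 + 1×50 + 2×20 + 1×5 + 1×1
Total coins = 1 + 1 + 2 + 1 + 1 = 6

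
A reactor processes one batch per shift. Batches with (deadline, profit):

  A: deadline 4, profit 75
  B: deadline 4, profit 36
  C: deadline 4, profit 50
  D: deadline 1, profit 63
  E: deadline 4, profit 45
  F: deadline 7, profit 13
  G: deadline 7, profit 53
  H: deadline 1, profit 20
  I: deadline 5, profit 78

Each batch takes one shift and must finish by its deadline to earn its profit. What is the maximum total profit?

Sort by profit descending; place each in the latest free slot ≤ its deadline.
By profit: I(d5,78), A(d4,75), D(d1,63), G(d7,53), C(d4,50), E(d4,45), B(d4,36), H(d1,20), F(d7,13)
I→slot 5; A→slot 4; D→slot 1; G→slot 7; C→slot 3; E→slot 2; B skipped; H skipped; F→slot 6.
Profit = 63 + 45 + 50 + 75 + 78 + 13 + 53 = 377

377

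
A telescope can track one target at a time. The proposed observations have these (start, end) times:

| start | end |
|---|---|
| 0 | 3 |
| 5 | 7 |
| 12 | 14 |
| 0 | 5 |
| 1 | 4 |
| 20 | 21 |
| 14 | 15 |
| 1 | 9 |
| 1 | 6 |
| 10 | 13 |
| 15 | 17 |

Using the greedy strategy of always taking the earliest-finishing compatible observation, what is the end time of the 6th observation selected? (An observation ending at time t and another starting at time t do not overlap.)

Greedy by earliest finish: after sorting by end time, pick each interval compatible with the last pick.
Sorted by end: (0,3)  (1,4)  (0,5)  (1,6)  (5,7)  (1,9)  (10,13)  (12,14)  (14,15)  (15,17)  (20,21)
take (0,3); skip (0,5); skip (1,6); take (5,7); skip (1,9); take (10,13); take (14,15); take (15,17); take (20,21).
Selected: (0,3) (5,7) (10,13) (14,15) (15,17) (20,21)

21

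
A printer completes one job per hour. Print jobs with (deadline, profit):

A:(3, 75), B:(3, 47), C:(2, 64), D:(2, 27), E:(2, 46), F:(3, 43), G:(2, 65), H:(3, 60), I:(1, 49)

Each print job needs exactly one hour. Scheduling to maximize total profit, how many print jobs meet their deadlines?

By profit: A(d3,75), G(d2,65), C(d2,64), H(d3,60), I(d1,49), B(d3,47), E(d2,46), F(d3,43), D(d2,27)
A→slot 3; G→slot 2; C→slot 1; H skipped; I skipped; B skipped; E skipped; F skipped; D skipped.
3 of 9 scheduled.

3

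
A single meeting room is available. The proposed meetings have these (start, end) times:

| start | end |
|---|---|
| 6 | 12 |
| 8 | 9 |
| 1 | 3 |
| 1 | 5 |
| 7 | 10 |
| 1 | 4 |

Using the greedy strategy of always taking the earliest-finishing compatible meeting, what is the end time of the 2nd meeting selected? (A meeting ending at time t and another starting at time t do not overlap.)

9

Sorted by end: (1,3)  (1,4)  (1,5)  (8,9)  (7,10)  (6,12)
take (1,3); skip (1,4); take (8,9).
Selected: (1,3) (8,9)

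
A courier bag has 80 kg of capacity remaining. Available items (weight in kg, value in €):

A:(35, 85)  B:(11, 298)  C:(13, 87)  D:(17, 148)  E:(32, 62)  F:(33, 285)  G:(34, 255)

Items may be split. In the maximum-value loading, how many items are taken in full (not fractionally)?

Ratios (sorted): B 27.09, D 8.71, F 8.64, G 7.50, C 6.69, A 2.43, E 1.94
take B (11 @ 298); take D (17 @ 148); take F (33 @ 285); take 19/34 of G → 142.50. Capacity used 80/80.
3 item(s) taken whole; one partial (take 19/34 of G).

3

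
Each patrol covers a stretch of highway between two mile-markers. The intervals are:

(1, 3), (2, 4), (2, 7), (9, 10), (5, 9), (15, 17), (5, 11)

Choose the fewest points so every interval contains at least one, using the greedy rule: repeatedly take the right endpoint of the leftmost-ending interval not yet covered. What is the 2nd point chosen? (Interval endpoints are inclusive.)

By right end: [1,3]  [2,4]  [2,7]  [5,9]  [9,10]  [5,11]  [15,17]
[1,3] uncovered → point at 3; [5,9] uncovered → point at 9; [15,17] uncovered → point at 17.
Points: 3, 9, 17 (3 total).

9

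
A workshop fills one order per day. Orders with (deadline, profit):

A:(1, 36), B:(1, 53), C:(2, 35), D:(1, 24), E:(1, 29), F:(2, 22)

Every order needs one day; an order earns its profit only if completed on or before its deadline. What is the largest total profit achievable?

Profit order: B=53 A=36 C=35 E=29 D=24 F=22
Assign: B→slot 1, A skipped, C→slot 2, E skipped, D skipped, F skipped.
Slots: [1:B] [2:C]
Profit = 53 + 35 = 88

88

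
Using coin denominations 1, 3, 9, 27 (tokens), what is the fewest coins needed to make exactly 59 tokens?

5

59 − 2×27→5 − 1×3→2 − 2×1→0
Total coins = 2 + 1 + 2 = 5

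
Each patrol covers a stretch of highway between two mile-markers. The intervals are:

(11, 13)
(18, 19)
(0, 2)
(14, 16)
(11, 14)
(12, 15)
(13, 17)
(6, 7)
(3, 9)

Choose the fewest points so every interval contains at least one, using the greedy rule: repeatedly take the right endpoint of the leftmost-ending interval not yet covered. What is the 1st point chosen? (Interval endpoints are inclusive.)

2

Sorted: [0,2] [6,7] [3,9] [11,13] [11,14] [12,15] [14,16] [13,17] [18,19]
{[0,2]} hit by 2; {[6,7],[3,9]} hit by 7; {[11,13],[11,14],[12,15]} hit by 13; {[14,16],[13,17]} hit by 16; {[18,19]} hit by 19.
Points: 2, 7, 13, 16, 19 (5 total).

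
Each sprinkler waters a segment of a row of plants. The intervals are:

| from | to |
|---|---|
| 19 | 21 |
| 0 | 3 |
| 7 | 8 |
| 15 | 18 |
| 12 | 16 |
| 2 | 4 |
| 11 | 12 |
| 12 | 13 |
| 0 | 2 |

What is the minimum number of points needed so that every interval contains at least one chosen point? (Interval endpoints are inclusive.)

5

Sorted: [0,2] [0,3] [2,4] [7,8] [11,12] [12,13] [12,16] [15,18] [19,21]
{[0,2],[0,3],[2,4]} hit by 2; {[7,8]} hit by 8; {[11,12],[12,13],[12,16]} hit by 12; {[15,18]} hit by 18; {[19,21]} hit by 21.
Points: 2, 8, 12, 18, 21 (5 total).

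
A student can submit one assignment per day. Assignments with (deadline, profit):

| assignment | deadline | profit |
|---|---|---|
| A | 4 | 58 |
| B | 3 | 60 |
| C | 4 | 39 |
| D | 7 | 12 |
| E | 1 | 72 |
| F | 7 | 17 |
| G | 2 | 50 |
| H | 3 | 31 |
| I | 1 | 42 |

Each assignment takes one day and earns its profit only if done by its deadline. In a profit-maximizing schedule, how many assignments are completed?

Profit order: E=72 B=60 A=58 G=50 I=42 C=39 H=31 F=17 D=12
Assign: E→slot 1, B→slot 3, A→slot 4, G→slot 2, I skipped, C skipped, H skipped, F→slot 7, D→slot 6.
Slots: [1:E] [2:G] [3:B] [4:A] [6:D] [7:F]
6 of 9 scheduled.

6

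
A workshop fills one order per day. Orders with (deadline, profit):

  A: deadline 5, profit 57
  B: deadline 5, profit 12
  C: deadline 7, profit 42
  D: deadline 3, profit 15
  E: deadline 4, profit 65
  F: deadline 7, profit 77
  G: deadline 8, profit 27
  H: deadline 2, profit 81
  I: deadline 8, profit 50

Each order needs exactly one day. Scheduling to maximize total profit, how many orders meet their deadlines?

8

Sort by profit descending; place each in the latest free slot ≤ its deadline.
Profit order: H=81 F=77 E=65 A=57 I=50 C=42 G=27 D=15 B=12
Assign: H→slot 2, F→slot 7, E→slot 4, A→slot 5, I→slot 8, C→slot 6, G→slot 3, D→slot 1, B skipped.
Slots: [1:D] [2:H] [3:G] [4:E] [5:A] [6:C] [7:F] [8:I]
8 of 9 scheduled.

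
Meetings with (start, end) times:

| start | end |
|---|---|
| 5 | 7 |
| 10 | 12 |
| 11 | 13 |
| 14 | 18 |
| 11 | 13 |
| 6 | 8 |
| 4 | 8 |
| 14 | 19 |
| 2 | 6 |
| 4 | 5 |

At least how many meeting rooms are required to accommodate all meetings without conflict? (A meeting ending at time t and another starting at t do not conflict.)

The answer is the maximum number of intervals overlapping at any instant.
starts: [2, 4, 4, 5, 6, 10, 11, 11, 14, 14]
ends:   [5, 6, 7, 8, 8, 12, 13, 13, 18, 19]
s2→1 s4→2 s4→3  — peak 3.

3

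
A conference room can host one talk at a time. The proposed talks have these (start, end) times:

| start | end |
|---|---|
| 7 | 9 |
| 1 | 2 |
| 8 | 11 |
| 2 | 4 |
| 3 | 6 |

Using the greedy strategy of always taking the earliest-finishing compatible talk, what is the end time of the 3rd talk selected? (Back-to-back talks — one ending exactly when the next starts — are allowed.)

9

Greedy by earliest finish: after sorting by end time, pick each interval compatible with the last pick.
By end time: (1,2), (2,4), (3,6), (7,9), (8,11).
Pick (1,2); next start ≥ 2 → (2,4); next start ≥ 4 → (7,9).
Selected: (1,2) (2,4) (7,9)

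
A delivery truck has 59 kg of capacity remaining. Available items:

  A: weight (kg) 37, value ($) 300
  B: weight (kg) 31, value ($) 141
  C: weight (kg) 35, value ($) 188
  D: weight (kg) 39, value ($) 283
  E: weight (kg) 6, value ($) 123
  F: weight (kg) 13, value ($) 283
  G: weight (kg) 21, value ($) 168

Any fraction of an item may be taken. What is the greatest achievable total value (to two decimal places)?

Order: F (283/13=21.77) > E (123/6=20.50) > A (300/37=8.11) > G (168/21=8.00) > D (283/39=7.26) > C (188/35=5.37) > B (141/31=4.55)
Fill: take F (13 @ 283) → take E (6 @ 123) → take A (37 @ 300) → take 3/21 of G → 24.00; 59/59 used.
Total value = 730.00

730.00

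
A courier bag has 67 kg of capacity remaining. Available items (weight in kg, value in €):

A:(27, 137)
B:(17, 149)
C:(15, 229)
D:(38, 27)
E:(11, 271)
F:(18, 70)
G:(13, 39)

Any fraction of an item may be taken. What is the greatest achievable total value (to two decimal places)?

Order: E (271/11=24.64) > C (229/15=15.27) > B (149/17=8.76) > A (137/27=5.07) > F (70/18=3.89) > G (39/13=3.00) > D (27/38=0.71)
Fill: take E (11 @ 271) → take C (15 @ 229) → take B (17 @ 149) → take 24/27 of A → 121.78; 67/67 used.
Total value = 770.78

770.78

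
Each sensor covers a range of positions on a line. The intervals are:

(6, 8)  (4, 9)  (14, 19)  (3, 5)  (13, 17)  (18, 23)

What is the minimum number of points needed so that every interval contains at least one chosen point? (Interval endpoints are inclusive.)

Process intervals by earliest right end; each time one isn't hit yet, stab at its right endpoint.
Sorted: [3,5] [6,8] [4,9] [13,17] [14,19] [18,23]
{[3,5]} hit by 5; {[6,8],[4,9]} hit by 8; {[13,17],[14,19]} hit by 17; {[18,23]} hit by 23.
Points: 5, 8, 17, 23 (4 total).

4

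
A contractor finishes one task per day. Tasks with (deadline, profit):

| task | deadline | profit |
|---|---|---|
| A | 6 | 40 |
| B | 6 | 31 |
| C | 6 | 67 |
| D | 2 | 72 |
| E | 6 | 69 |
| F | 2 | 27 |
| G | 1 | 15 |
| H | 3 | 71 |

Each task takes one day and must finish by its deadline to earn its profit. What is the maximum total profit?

Profit order: D=72 H=71 E=69 C=67 A=40 B=31 F=27 G=15
Assign: D→slot 2, H→slot 3, E→slot 6, C→slot 5, A→slot 4, B→slot 1, F skipped, G skipped.
Slots: [1:B] [2:D] [3:H] [4:A] [5:C] [6:E]
Profit = 31 + 72 + 71 + 40 + 67 + 69 = 350

350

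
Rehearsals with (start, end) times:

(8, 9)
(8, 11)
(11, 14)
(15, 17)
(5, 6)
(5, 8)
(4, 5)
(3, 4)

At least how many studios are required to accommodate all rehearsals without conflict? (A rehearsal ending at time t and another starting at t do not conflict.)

Count concurrent intervals with a sweep; the peak is the room count.
starts: [3, 4, 5, 5, 8, 8, 11, 15]
ends:   [4, 5, 6, 8, 9, 11, 14, 17]
s3→1 e4→0 s4→1 e5→0 s5→1 s5→2  — peak 2.

2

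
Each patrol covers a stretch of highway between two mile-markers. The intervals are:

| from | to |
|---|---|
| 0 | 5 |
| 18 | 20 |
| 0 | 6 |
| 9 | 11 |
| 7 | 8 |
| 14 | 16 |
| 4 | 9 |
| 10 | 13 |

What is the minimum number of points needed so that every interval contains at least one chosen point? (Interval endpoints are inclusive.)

5

Process intervals by earliest right end; each time one isn't hit yet, stab at its right endpoint.
Sorted: [0,5] [0,6] [7,8] [4,9] [9,11] [10,13] [14,16] [18,20]
{[0,5],[0,6]} hit by 5; {[7,8],[4,9]} hit by 8; {[9,11],[10,13]} hit by 11; {[14,16]} hit by 16; {[18,20]} hit by 20.
Points: 5, 8, 11, 16, 20 (5 total).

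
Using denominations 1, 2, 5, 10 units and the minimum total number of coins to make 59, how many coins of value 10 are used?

5

Greedy: take as many of the largest coin as possible, then repeat with the remainder.
59 − 5×10→9 − 1×5→4 − 2×2→0
Count of 10: 5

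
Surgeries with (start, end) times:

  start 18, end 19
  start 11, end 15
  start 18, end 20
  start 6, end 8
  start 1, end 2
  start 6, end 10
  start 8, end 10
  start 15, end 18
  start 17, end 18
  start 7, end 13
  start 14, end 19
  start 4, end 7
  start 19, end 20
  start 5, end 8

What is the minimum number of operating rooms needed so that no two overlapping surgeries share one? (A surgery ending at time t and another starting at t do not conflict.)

Count concurrent intervals with a sweep; the peak is the room count.
starts: [1, 4, 5, 6, 6, 7, 8, 11, 14, 15, 17, 18, 18, 19]
ends:   [2, 7, 8, 8, 10, 10, 13, 15, 18, 18, 19, 19, 20, 20]
s1→1 e2→0 s4→1 s5→2 s6→3 s6→4  — peak 4.

4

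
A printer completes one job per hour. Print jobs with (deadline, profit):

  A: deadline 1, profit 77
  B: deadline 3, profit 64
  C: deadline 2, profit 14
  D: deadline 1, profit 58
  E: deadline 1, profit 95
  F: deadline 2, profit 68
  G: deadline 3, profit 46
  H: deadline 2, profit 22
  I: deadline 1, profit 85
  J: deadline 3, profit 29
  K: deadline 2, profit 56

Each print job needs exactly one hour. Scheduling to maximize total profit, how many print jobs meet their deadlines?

Sort by profit descending; place each in the latest free slot ≤ its deadline.
By profit: E(d1,95), I(d1,85), A(d1,77), F(d2,68), B(d3,64), D(d1,58), K(d2,56), G(d3,46), J(d3,29), H(d2,22), C(d2,14)
E→slot 1; I skipped; A skipped; F→slot 2; B→slot 3; D skipped; K skipped; G skipped; J skipped; H skipped; C skipped.
3 of 11 scheduled.

3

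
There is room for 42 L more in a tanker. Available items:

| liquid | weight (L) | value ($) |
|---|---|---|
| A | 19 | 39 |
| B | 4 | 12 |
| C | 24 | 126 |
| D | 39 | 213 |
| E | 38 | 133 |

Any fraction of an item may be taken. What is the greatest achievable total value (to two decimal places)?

228.75

Ratios (sorted): D 5.46, C 5.25, E 3.50, B 3.00, A 2.05
take D (39 @ 213); take 3/24 of C → 15.75. Capacity used 42/42.
Total value = 228.75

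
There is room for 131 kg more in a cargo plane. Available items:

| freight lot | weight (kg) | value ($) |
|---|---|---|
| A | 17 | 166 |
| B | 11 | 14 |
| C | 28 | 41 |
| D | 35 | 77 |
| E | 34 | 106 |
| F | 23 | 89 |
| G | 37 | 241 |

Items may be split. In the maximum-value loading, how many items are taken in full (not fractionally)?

Order: A (166/17=9.76) > G (241/37=6.51) > F (89/23=3.87) > E (106/34=3.12) > D (77/35=2.20) > C (41/28=1.46) > B (14/11=1.27)
Fill: take A (17 @ 166) → take G (37 @ 241) → take F (23 @ 89) → take E (34 @ 106) → take 20/35 of D → 44.00; 131/131 used.
4 item(s) taken whole; one partial (take 20/35 of D).

4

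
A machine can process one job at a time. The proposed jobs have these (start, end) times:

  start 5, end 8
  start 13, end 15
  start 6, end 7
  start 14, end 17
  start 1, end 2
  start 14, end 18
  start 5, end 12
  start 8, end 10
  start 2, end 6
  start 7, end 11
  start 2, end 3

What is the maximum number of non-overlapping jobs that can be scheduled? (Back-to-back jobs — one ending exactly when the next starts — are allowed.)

5

Sorted by end: (1,2)  (2,3)  (2,6)  (6,7)  (5,8)  (8,10)  (7,11)  (5,12)  (13,15)  (14,17)  (14,18)
take (1,2); take (2,3); take (6,7); skip (5,8); take (8,10); skip (5,12); take (13,15).
Selected 5 jobs.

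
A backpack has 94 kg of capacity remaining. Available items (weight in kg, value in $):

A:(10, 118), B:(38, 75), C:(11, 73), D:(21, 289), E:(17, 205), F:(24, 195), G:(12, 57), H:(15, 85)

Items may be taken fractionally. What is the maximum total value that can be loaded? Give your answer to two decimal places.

Greedy by value/weight ratio, highest first.
Ratios (sorted): D 13.76, E 12.06, A 11.80, F 8.12, C 6.64, H 5.67, G 4.75, B 1.97
take D (21 @ 289); take E (17 @ 205); take A (10 @ 118); take F (24 @ 195); take C (11 @ 73); take 11/15 of H → 62.33. Capacity used 94/94.
Total value = 942.33

942.33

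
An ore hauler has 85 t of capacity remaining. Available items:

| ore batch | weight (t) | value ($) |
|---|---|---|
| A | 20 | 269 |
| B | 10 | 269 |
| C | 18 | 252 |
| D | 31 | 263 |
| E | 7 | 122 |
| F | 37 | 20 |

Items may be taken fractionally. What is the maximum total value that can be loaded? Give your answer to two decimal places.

1166.52

Sort by value per unit weight and fill in that order.
Ratios (sorted): B 26.90, E 17.43, C 14.00, A 13.45, D 8.48, F 0.54
take B (10 @ 269); take E (7 @ 122); take C (18 @ 252); take A (20 @ 269); take 30/31 of D → 254.52. Capacity used 85/85.
Total value = 1166.52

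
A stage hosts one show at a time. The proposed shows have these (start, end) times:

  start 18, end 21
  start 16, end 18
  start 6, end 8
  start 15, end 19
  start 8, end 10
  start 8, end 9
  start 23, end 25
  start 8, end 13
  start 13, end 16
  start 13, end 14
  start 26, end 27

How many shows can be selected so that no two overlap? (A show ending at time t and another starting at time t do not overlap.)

Sorted by end: (6,8)  (8,9)  (8,10)  (8,13)  (13,14)  (13,16)  (16,18)  (15,19)  (18,21)  (23,25)  (26,27)
take (6,8); take (8,9); skip (8,13); take (13,14); take (16,18); skip (15,19); take (18,21); take (23,25); take (26,27).
Selected 7 shows.

7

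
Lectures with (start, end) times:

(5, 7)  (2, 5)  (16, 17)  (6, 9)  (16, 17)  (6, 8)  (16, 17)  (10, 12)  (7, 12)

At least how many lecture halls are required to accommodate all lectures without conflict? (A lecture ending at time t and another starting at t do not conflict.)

3

starts: [2, 5, 6, 6, 7, 10, 16, 16, 16]
ends:   [5, 7, 8, 9, 12, 12, 17, 17, 17]
s2→1 e5→0 s5→1 s6→2 s6→3  — peak 3.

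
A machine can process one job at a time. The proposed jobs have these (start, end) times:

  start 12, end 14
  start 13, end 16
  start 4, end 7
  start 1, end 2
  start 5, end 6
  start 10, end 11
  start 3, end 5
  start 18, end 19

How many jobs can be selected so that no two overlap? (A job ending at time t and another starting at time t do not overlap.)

Sort by end time and greedily take each interval whose start is ≥ the last chosen end.
Sorted by end: (1,2)  (3,5)  (5,6)  (4,7)  (10,11)  (12,14)  (13,16)  (18,19)
take (1,2); take (3,5); take (5,6); take (10,11); take (12,14); skip (13,16); take (18,19).
Selected 6 jobs.

6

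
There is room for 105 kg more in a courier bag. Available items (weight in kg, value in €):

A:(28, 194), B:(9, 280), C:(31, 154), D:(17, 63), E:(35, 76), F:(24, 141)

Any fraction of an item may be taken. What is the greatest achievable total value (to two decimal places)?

817.18

Sort by value per unit weight and fill in that order.
Order: B (280/9=31.11) > A (194/28=6.93) > F (141/24=5.88) > C (154/31=4.97) > D (63/17=3.71) > E (76/35=2.17)
Fill: take B (9 @ 280) → take A (28 @ 194) → take F (24 @ 141) → take C (31 @ 154) → take 13/17 of D → 48.18; 105/105 used.
Total value = 817.18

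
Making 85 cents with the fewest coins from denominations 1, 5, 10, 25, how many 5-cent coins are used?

Greedy: take as many of the largest coin as possible, then repeat with the remainder.
85 − 3×25→10 − 1×10→0
Count of 5: 0

0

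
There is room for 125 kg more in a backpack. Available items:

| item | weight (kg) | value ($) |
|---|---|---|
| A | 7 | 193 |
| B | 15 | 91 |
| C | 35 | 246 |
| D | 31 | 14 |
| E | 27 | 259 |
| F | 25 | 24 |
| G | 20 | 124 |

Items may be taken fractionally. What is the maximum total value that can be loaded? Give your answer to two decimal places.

933.16

Order: A (193/7=27.57) > E (259/27=9.59) > C (246/35=7.03) > G (124/20=6.20) > B (91/15=6.07) > F (24/25=0.96) > D (14/31=0.45)
Fill: take A (7 @ 193) → take E (27 @ 259) → take C (35 @ 246) → take G (20 @ 124) → take B (15 @ 91) → take 21/25 of F → 20.16; 125/125 used.
Total value = 933.16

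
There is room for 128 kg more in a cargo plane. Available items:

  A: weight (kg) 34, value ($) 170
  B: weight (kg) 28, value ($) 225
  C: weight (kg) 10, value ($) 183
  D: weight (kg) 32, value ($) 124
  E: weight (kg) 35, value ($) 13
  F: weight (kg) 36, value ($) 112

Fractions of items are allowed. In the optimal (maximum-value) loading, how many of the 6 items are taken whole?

4

Greedy by value/weight ratio, highest first.
Order: C (183/10=18.30) > B (225/28=8.04) > A (170/34=5.00) > D (124/32=3.88) > F (112/36=3.11) > E (13/35=0.37)
Fill: take C (10 @ 183) → take B (28 @ 225) → take A (34 @ 170) → take D (32 @ 124) → take 24/36 of F → 74.67; 128/128 used.
4 item(s) taken whole; one partial (take 24/36 of F).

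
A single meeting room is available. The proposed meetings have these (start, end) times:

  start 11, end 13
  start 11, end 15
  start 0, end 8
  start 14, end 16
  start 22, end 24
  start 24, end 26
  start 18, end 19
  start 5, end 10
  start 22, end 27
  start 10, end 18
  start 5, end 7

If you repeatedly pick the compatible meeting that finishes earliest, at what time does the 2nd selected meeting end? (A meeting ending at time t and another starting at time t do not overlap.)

Greedy by earliest finish: after sorting by end time, pick each interval compatible with the last pick.
By end time: (5,7), (0,8), (5,10), (11,13), (11,15), (14,16), (10,18), (18,19), (22,24), (24,26), (22,27).
Pick (5,7); next start ≥ 7 → (11,13); next start ≥ 13 → (14,16); next start ≥ 16 → (18,19); next start ≥ 19 → (22,24); next start ≥ 24 → (24,26).
Selected: (5,7) (11,13) (14,16) (18,19) (22,24) (24,26)

13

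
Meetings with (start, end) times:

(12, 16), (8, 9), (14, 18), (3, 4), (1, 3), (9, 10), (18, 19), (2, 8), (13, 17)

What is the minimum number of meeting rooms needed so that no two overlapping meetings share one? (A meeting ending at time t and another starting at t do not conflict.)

The answer is the maximum number of intervals overlapping at any instant.
Events (time:±→running): 1:+→1 2:+→2 3:-→1 3:+→2 4:-→1 8:-→0 8:+→1 9:-→0 9:+→1 10:-→0 12:+→1 13:+→2 14:+→3 … peak 3.

3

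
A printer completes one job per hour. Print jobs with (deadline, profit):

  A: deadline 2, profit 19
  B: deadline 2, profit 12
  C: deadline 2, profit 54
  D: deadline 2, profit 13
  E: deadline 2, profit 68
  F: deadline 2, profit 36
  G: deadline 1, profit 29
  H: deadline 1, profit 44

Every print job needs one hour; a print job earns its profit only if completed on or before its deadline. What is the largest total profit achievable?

122

Sort by profit descending; place each in the latest free slot ≤ its deadline.
Profit order: E=68 C=54 H=44 F=36 G=29 A=19 D=13 B=12
Assign: E→slot 2, C→slot 1, H skipped, F skipped, G skipped, A skipped, D skipped, B skipped.
Slots: [1:C] [2:E]
Profit = 54 + 68 = 122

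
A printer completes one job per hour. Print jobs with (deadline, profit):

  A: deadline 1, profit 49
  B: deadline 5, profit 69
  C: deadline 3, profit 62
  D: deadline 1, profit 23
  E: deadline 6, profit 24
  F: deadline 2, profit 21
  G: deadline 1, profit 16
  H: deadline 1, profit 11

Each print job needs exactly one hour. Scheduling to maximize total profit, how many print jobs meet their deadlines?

5

Take jobs in profit order; each goes to the latest open slot no later than its deadline.
Profit order: B=69 C=62 A=49 E=24 D=23 F=21 G=16 H=11
Assign: B→slot 5, C→slot 3, A→slot 1, E→slot 6, D skipped, F→slot 2, G skipped, H skipped.
Slots: [1:A] [2:F] [3:C] [5:B] [6:E]
5 of 8 scheduled.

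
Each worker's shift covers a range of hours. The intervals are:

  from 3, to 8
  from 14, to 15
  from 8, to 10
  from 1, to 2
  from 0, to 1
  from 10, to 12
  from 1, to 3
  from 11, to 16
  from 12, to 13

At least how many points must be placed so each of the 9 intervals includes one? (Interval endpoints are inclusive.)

4

Sort by right endpoint; whenever an interval is uncovered, place a point at its right end.
Sorted: [0,1] [1,2] [1,3] [3,8] [8,10] [10,12] [12,13] [14,15] [11,16]
{[0,1],[1,2],[1,3]} hit by 1; {[3,8],[8,10]} hit by 8; {[10,12],[12,13]} hit by 12; {[14,15],[11,16]} hit by 15.
Points: 1, 8, 12, 15 (4 total).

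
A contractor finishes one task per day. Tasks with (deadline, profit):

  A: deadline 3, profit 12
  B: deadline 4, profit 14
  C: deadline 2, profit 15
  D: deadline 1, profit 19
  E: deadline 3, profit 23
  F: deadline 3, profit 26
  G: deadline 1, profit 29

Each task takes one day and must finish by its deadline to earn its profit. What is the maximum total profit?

92

Profit order: G=29 F=26 E=23 D=19 C=15 B=14 A=12
Assign: G→slot 1, F→slot 3, E→slot 2, D skipped, C skipped, B→slot 4, A skipped.
Slots: [1:G] [2:E] [3:F] [4:B]
Profit = 29 + 23 + 26 + 14 = 92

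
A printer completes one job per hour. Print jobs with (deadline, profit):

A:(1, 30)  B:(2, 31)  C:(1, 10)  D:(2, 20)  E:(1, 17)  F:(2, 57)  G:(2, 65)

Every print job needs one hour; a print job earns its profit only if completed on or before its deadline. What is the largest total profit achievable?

122

Take jobs in profit order; each goes to the latest open slot no later than its deadline.
By profit: G(d2,65), F(d2,57), B(d2,31), A(d1,30), D(d2,20), E(d1,17), C(d1,10)
G→slot 2; F→slot 1; B skipped; A skipped; D skipped; E skipped; C skipped.
Profit = 57 + 65 = 122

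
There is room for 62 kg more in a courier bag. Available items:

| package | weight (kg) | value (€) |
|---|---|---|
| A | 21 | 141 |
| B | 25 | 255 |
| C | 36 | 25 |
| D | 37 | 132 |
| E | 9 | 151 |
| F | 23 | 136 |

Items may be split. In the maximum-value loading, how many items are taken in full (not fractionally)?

Greedy by value/weight ratio, highest first.
Order: E (151/9=16.78) > B (255/25=10.20) > A (141/21=6.71) > F (136/23=5.91) > D (132/37=3.57) > C (25/36=0.69)
Fill: take E (9 @ 151) → take B (25 @ 255) → take A (21 @ 141) → take 7/23 of F → 41.39; 62/62 used.
3 item(s) taken whole; one partial (take 7/23 of F).

3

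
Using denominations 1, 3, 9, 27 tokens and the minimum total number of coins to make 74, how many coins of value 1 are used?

Greedy: take as many of the largest coin as possible, then repeat with the remainder.
74 = 2×27 + 2×9 + 2×1
Count of 1: 2

2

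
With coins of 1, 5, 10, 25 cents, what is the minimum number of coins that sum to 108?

108 − 4×25→8 − 1×5→3 − 3×1→0
Total coins = 4 + 1 + 3 = 8

8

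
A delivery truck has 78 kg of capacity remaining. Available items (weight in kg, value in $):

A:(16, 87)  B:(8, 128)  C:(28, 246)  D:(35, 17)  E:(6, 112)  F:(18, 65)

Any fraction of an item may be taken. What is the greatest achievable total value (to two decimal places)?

638.97

Greedy by value/weight ratio, highest first.
Order: E (112/6=18.67) > B (128/8=16.00) > C (246/28=8.79) > A (87/16=5.44) > F (65/18=3.61) > D (17/35=0.49)
Fill: take E (6 @ 112) → take B (8 @ 128) → take C (28 @ 246) → take A (16 @ 87) → take F (18 @ 65) → take 2/35 of D → 0.97; 78/78 used.
Total value = 638.97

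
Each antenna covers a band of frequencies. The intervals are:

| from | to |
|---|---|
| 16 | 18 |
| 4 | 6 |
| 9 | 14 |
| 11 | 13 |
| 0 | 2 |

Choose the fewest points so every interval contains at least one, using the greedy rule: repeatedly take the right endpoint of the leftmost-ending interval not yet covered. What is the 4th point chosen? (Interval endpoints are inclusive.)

Sorted: [0,2] [4,6] [11,13] [9,14] [16,18]
{[0,2]} hit by 2; {[4,6]} hit by 6; {[11,13],[9,14]} hit by 13; {[16,18]} hit by 18.
Points: 2, 6, 13, 18 (4 total).

18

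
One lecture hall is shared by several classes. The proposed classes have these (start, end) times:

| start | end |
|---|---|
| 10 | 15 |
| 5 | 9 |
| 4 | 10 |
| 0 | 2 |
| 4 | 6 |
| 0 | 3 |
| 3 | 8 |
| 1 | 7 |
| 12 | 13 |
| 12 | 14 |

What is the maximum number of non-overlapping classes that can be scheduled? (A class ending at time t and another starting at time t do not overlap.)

Sort by end time and greedily take each interval whose start is ≥ the last chosen end.
Sorted by end: (0,2)  (0,3)  (4,6)  (1,7)  (3,8)  (5,9)  (4,10)  (12,13)  (12,14)  (10,15)
take (0,2); take (4,6); skip (3,8); skip (5,9); take (12,13).
Selected 3 classes.

3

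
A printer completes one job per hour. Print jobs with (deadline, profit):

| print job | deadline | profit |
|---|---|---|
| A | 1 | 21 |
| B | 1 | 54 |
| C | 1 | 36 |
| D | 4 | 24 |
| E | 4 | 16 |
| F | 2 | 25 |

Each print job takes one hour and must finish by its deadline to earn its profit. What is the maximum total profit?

By profit: B(d1,54), C(d1,36), F(d2,25), D(d4,24), A(d1,21), E(d4,16)
B→slot 1; C skipped; F→slot 2; D→slot 4; A skipped; E→slot 3.
Profit = 54 + 25 + 16 + 24 = 119

119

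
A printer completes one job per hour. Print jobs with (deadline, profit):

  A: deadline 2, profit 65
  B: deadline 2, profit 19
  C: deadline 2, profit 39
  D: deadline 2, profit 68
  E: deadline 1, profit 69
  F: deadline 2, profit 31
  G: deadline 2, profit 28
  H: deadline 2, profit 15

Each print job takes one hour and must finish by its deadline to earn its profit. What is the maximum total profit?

By profit: E(d1,69), D(d2,68), A(d2,65), C(d2,39), F(d2,31), G(d2,28), B(d2,19), H(d2,15)
E→slot 1; D→slot 2; A skipped; C skipped; F skipped; G skipped; B skipped; H skipped.
Profit = 69 + 68 = 137

137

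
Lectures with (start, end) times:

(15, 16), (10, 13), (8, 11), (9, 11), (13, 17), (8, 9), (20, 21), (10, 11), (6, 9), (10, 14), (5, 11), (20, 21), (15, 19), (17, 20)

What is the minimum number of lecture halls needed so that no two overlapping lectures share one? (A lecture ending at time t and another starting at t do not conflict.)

6

The answer is the maximum number of intervals overlapping at any instant.
Events (time:±→running): 5:+→1 6:+→2 8:+→3 8:+→4 9:-→3 9:-→2 9:+→3 10:+→4 10:+→5 10:+→6 … peak 6.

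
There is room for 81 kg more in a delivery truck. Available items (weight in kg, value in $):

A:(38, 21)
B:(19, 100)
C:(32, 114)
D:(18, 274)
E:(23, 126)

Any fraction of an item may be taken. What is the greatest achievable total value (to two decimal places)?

Order: D (274/18=15.22) > E (126/23=5.48) > B (100/19=5.26) > C (114/32=3.56) > A (21/38=0.55)
Fill: take D (18 @ 274) → take E (23 @ 126) → take B (19 @ 100) → take 21/32 of C → 74.81; 81/81 used.
Total value = 574.81

574.81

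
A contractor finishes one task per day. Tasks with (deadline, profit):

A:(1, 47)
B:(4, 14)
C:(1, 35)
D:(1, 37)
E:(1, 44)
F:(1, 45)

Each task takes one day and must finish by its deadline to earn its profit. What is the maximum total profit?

61

Sort by profit descending; place each in the latest free slot ≤ its deadline.
By profit: A(d1,47), F(d1,45), E(d1,44), D(d1,37), C(d1,35), B(d4,14)
A→slot 1; F skipped; E skipped; D skipped; C skipped; B→slot 4.
Profit = 47 + 14 = 61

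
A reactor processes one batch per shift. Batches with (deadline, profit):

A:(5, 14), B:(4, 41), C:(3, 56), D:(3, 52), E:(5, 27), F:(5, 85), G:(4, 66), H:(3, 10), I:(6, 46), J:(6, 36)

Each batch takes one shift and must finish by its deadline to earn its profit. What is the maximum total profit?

346

Profit order: F=85 G=66 C=56 D=52 I=46 B=41 J=36 E=27 A=14 H=10
Assign: F→slot 5, G→slot 4, C→slot 3, D→slot 2, I→slot 6, B→slot 1, J skipped, E skipped, A skipped, H skipped.
Slots: [1:B] [2:D] [3:C] [4:G] [5:F] [6:I]
Profit = 41 + 52 + 56 + 66 + 85 + 46 = 346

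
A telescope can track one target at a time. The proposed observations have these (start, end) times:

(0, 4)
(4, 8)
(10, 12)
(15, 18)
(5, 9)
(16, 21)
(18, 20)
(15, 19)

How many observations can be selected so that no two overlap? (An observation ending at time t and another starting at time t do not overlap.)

5

Order by finish time; keep every interval that doesn't clash with the previous kept one.
By end time: (0,4), (4,8), (5,9), (10,12), (15,18), (15,19), (18,20), (16,21).
Pick (0,4); next start ≥ 4 → (4,8); next start ≥ 8 → (10,12); next start ≥ 12 → (15,18); next start ≥ 18 → (18,20).
Selected 5 observations.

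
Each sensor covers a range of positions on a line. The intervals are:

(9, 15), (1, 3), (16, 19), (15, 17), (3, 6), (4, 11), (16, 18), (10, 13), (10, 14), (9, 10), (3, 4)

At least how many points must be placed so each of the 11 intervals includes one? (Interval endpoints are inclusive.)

3

Sort by right endpoint; whenever an interval is uncovered, place a point at its right end.
By right end: [1,3]  [3,4]  [3,6]  [9,10]  [4,11]  [10,13]  [10,14]  [9,15]  [15,17]  [16,18]  [16,19]
[1,3] uncovered → point at 3; [9,10] uncovered → point at 10; [15,17] uncovered → point at 17.
Points: 3, 10, 17 (3 total).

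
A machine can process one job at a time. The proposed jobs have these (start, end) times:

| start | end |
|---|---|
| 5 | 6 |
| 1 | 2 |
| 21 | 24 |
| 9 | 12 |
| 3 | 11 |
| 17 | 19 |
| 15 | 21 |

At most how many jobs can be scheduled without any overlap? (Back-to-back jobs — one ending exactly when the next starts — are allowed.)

Sorted by end: (1,2)  (5,6)  (3,11)  (9,12)  (17,19)  (15,21)  (21,24)
take (1,2); take (5,6); take (9,12); take (17,19); skip (15,21); take (21,24).
Selected 5 jobs.

5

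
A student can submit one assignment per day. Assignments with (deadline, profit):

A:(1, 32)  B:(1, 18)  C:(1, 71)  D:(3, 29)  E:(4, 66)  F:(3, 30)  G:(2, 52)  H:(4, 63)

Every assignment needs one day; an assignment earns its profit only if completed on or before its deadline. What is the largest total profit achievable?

Sort by profit descending; place each in the latest free slot ≤ its deadline.
By profit: C(d1,71), E(d4,66), H(d4,63), G(d2,52), A(d1,32), F(d3,30), D(d3,29), B(d1,18)
C→slot 1; E→slot 4; H→slot 3; G→slot 2; A skipped; F skipped; D skipped; B skipped.
Profit = 71 + 52 + 63 + 66 = 252

252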